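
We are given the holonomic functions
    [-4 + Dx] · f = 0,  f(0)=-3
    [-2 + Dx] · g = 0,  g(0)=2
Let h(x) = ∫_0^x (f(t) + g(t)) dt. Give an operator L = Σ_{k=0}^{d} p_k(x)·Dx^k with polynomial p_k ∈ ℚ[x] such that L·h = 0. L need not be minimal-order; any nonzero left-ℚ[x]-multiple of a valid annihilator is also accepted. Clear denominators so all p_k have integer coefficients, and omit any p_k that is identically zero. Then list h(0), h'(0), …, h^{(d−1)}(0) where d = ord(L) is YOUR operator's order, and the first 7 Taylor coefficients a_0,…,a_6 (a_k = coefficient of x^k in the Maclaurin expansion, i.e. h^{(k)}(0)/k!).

L = 8·Dx - 6·Dx^2 + Dx^3  (order 3).
h: a_k = 0, -1, -4, -20/3, -22/3, -92/15, -188/45, …
ICs: h(0) = 0, h′(0) = -1, h′′(0) = -8.

f: a_k = -3, -12, -24, -32, -32, -128/5, -256/15, …
g: a_k = 2, 4, 4, 8/3, 4/3, 8/15, 8/45, …
L₀ := lclm(L_f,L_g); ord L₀ ≤ 1+1.
h=∫₀ˣh₀: take L = L₀·Dx.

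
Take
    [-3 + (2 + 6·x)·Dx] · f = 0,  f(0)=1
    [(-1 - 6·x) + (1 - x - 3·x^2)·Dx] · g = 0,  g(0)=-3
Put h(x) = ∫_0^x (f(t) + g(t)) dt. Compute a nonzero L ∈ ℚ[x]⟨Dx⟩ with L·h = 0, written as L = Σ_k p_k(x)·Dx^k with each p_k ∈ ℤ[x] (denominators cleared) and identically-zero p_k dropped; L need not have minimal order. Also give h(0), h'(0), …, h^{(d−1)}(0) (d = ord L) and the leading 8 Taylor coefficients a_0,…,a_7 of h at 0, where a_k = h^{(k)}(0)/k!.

L = (57 + 297·x + 567·x^2 + 810·x^3)·Dx + (-41 - 246·x - 891·x^2 - 1998·x^3 - 2025·x^4)·Dx^2 + (-2 + 38·x + 186·x^2 - 54·x^3 - 918·x^4 - 810·x^5)·Dx^3  (order 3).
h: a_k = 0, -2, -3/4, -35/8, -309/64, -7701/640, -9673/512, -313293/7168, …
ICs: h(0) = 0, h′(0) = -2, h′′(0) = -3/2.

f: a_k = 1, 3/2, -9/8, 27/16, -405/128, 1701/256, -15309/1024, 72171/2048, …
g: a_k = -3, -3, -12, -21, -57, -120, -291, -651, …
Weyl lclm of L_f,L_g ⇒ L₀ (ord ≤ 2).
∫: right-multiply L₀ by Dx.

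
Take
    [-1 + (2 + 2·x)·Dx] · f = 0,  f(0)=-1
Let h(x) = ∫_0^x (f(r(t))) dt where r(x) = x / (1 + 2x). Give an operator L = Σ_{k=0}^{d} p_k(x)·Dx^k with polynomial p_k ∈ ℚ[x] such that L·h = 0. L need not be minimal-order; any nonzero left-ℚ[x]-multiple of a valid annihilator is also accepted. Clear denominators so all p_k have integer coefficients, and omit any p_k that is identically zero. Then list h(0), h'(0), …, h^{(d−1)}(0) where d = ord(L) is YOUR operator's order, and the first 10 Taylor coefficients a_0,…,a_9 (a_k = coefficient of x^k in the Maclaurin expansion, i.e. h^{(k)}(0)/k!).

f: a_k = -1, -1/2, 1/8, -1/16, 5/128, -7/256, 21/1024, -33/2048, 429/32768, -715/65536, …
L₀ from L_f via x↦r, Dx↦r'^{-1}Dx.
Integrate: L := L₀·Dx.
L = -Dx + (2 + 10·x + 12·x^2)·Dx^2  (order 2).
h: a_k = 0, -1, -1/4, 3/8, -41/64, 757/640, -1181/512, 33645/7168, -162105/16384, 704485/32768, …
ICs: h(0) = 0, h′(0) = -1.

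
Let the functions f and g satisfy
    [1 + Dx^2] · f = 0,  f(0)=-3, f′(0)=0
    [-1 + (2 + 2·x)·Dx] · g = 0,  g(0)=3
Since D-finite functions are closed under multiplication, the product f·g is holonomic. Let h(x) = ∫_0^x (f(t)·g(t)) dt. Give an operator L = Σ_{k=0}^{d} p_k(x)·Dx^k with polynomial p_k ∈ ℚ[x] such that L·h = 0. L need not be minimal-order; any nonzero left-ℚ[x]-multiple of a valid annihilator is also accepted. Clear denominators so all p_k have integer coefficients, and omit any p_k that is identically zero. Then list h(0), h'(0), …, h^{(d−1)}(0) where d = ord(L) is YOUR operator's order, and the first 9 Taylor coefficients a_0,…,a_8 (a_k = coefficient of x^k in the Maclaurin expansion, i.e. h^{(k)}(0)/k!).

f: a_k = -3, 0, 3/2, 0, -1/8, 0, 1/240, 0, -1/13440, …
g: a_k = 3, 3/2, -3/8, 3/16, -15/128, 21/256, -63/1024, 99/2048, -1287/32768, …
h₀=f·g: eliminate ⇒ L₀, order ≤ 2·1.
Integrate: L := L₀·Dx.
L = (7 + 8·x + 4·x^2)·Dx + (-4 - 4·x)·Dx^2 + (4 + 8·x + 4·x^2)·Dx^3  (order 3).
h: a_k = 0, -9, -9/4, 15/8, 27/64, -15/128, -13/512, 349/35840, -401/81920, …
ICs: h(0) = 0, h′(0) = -9, h′′(0) = -9/2.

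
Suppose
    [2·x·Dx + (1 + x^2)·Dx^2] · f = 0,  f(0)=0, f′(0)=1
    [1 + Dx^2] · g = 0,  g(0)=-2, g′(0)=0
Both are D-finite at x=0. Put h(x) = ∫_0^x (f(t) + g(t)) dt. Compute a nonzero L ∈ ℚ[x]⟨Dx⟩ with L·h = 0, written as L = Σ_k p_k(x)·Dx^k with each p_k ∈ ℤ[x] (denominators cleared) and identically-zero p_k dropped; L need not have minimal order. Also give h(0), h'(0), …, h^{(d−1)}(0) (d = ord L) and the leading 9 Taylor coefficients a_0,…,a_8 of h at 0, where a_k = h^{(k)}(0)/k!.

f: a_k = 0, 1, 0, -1/3, 0, 1/5, 0, -1/7, 0, …
g: a_k = -2, 0, 1, 0, -1/12, 0, 1/360, 0, -1/20160, …
f+g: L₀ = lclm(L_f,L_g), ord ≤ 2+2.
Integrate: L := L₀·Dx.
L = (-22·x + 28·x^3 + 2·x^5)·Dx^2 + (-1 + 7·x^2 + 9·x^4 + x^6)·Dx^3 + (-22·x + 28·x^3 + 2·x^5)·Dx^4 + (-1 + 7·x^2 + 9·x^4 + x^6)·Dx^5  (order 5).
h: a_k = 0, -2, 1/2, 1/3, -1/12, -1/60, 1/30, 1/2520, -1/56, …
ICs: h(0) = 0, h′(0) = -2, h′′(0) = 1, h′′′(0) = 2, h′′′′(0) = -2.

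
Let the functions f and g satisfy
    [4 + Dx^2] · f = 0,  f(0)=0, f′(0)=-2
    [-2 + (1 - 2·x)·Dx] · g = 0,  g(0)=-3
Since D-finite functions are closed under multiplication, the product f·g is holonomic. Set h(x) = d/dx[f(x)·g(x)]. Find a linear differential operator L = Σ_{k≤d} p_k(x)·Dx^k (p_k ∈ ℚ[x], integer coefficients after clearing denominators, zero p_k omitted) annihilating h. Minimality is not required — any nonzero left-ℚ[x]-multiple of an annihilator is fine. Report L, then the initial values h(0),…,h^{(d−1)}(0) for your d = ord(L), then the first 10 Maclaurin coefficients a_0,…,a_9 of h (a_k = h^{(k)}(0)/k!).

L = (-4 - 16·x + 16·x^2) + (-4 + 8·x)·Dx + (1 - 4·x + 4·x^2)·Dx^2  (order 2).
h: a_k = 6, 24, 60, 160, 404, 4848/5, 33928/15, 542848/105, 1221412/105, 4885648/189, …
ICs: h(0) = 6, h′(0) = 24.

f: a_k = 0, -2, 0, 4/3, 0, -4/15, 0, 8/315, 0, -4/2835, …
g: a_k = -3, -6, -12, -24, -48, -96, -192, -384, -768, -1536, …
h₀=f·g: eliminate ⇒ L₀, order ≤ 2·1.
h=h₀': d/dx-closure on L₀ ⇒ L.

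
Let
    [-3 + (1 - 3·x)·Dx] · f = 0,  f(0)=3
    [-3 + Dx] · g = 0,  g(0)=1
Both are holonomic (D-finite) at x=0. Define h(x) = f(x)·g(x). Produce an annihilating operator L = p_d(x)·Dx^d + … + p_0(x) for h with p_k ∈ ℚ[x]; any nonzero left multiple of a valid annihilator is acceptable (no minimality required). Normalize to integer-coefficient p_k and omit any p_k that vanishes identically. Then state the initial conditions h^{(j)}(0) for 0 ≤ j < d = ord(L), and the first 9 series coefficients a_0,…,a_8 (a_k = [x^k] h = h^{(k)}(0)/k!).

L = (6 - 9·x) + (-1 + 3·x)·Dx  (order 1).
h: a_k = 3, 18, 135/2, 216, 5265/8, 39609/20, 475551/80, 499365/28, 239697387/4480, …
ICs: h(0) = 3.

f: a_k = 3, 9, 27, 81, 243, 729, 2187, 6561, 19683, …
g: a_k = 1, 3, 9/2, 9/2, 27/8, 81/40, 81/80, 243/560, 729/4480, …
h₀=f·g: eliminate ⇒ L₀, order ≤ 1·1.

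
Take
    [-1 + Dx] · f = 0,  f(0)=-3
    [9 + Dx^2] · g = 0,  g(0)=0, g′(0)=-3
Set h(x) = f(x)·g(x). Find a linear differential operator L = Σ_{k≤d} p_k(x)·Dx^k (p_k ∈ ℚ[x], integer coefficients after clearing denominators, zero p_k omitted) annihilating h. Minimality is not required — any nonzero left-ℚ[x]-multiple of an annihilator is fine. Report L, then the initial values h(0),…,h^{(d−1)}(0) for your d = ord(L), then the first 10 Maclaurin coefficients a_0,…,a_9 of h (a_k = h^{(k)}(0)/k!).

f: a_k = -3, -3, -3/2, -1/2, -1/8, -1/40, -1/240, -1/1680, -1/13440, -1/120960, …
g: a_k = 0, -3, 0, 9/2, 0, -81/40, 0, 243/560, 0, -243/4480, …
Product ⇒ symmetric product L₀, ord ≤ 2.
L = 10 - 2·Dx + Dx^2  (order 2).
h: a_k = 0, 9, 9, -9, -12, -3/10, 39/10, 83/70, -2/5, -71/280, …
ICs: h(0) = 0, h′(0) = 9.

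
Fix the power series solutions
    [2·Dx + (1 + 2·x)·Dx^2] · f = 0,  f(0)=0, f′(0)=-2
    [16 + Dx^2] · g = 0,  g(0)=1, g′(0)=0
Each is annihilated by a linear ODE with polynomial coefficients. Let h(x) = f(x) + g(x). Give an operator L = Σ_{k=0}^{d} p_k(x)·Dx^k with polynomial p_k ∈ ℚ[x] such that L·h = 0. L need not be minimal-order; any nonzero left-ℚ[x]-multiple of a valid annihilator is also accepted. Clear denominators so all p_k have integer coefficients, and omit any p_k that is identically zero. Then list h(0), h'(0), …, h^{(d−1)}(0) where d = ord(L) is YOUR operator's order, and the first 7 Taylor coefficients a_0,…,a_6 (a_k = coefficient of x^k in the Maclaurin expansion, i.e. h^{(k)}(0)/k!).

f: a_k = 0, -2, 2, -8/3, 4, -32/5, 32/3, …
g: a_k = 1, 0, -8, 0, 32/3, 0, -256/45, …
h₀=f+g: left-lcm gives L₀, ord ≤ 4.
L = (160 + 256·x + 256·x^2)·Dx + (48 + 224·x + 384·x^2 + 256·x^3)·Dx^2 + (10 + 16·x + 16·x^2)·Dx^3 + (3 + 14·x + 24·x^2 + 16·x^3)·Dx^4  (order 4).
h: a_k = 1, -2, -6, -8/3, 44/3, -32/5, 224/45, …
ICs: h(0) = 1, h′(0) = -2, h′′(0) = -12, h′′′(0) = -16.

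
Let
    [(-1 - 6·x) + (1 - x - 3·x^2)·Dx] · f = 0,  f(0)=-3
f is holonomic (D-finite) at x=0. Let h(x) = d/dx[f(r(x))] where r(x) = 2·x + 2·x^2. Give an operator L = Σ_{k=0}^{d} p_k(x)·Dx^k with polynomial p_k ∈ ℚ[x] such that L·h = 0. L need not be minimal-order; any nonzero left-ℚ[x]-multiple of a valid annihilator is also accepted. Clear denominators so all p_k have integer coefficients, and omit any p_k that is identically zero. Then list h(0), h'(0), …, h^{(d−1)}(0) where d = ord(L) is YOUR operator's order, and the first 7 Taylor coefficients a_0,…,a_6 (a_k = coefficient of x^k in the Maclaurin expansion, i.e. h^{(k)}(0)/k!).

f: a_k = -3, -3, -12, -21, -57, -120, -291, …
Substitute x→r, Dx→(1/r')Dx; clear ⇒ L₀.
h₀' ⇒ L via d/dx closure of L₀.
L = (18 + 156·x + 804·x^2 + 2736·x^3 + 4968·x^4 + 4320·x^5 + 1440·x^6) + (-1 - 12·x + 6·x^2 + 268·x^3 + 900·x^4 + 1368·x^5 + 1008·x^6 + 288·x^7)·Dx  (order 1).
h: a_k = -6, -108, -792, -5856, -39960, -260784, -1659840, …
ICs: h(0) = -6.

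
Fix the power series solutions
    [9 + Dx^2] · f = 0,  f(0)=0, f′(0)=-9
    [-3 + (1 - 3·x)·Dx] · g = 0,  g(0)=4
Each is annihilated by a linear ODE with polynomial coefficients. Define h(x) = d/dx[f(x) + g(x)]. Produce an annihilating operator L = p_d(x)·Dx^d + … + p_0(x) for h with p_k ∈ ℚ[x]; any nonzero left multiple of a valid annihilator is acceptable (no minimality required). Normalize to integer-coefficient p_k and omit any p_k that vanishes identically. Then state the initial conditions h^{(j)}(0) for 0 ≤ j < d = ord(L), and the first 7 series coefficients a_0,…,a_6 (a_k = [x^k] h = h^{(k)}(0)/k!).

f: a_k = 0, -9, 0, 27/2, 0, -243/40, 0, …
g: a_k = 4, 12, 36, 108, 324, 972, 2916, …
L₀ := lclm(L_f,L_g); ord L₀ ≤ 2+1.
h=h₀': d/dx-closure on L₀ ⇒ L.
L = (702 - 324·x + 486·x^2) + (-63 + 243·x - 243·x^2 + 243·x^3)·Dx + (78 - 36·x + 54·x^2)·Dx^2 + (-7 + 27·x - 27·x^2 + 27·x^3)·Dx^3  (order 3).
h: a_k = 3, 72, 729/2, 1296, 38637/8, 17496, 4899609/80, …
ICs: h(0) = 3, h′(0) = 72, h′′(0) = 729.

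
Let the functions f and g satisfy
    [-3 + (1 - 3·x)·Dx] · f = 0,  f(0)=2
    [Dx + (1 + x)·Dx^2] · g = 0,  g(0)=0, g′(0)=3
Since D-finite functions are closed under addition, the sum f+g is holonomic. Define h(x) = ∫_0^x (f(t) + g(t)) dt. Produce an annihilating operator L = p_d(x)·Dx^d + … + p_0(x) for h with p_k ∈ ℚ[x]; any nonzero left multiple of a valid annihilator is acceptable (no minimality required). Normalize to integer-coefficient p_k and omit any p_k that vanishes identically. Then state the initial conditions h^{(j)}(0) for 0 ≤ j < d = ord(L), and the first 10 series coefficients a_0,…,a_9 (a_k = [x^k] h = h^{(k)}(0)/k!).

f: a_k = 2, 6, 18, 54, 162, 486, 1458, 4374, 13122, 39366, …
g: a_k = 0, 3, -3/2, 1, -3/4, 3/5, -1/2, 3/7, -3/8, 1/3, …
L₀ := lclm(L_f,L_g); ord L₀ ≤ 1+2.
∫: right-multiply L₀ by Dx.
L = (66 + 18·x)·Dx^2 + (52 + 120·x + 36·x^2)·Dx^3 + (-7 + 11·x + 27·x^2 + 9·x^3)·Dx^4  (order 4).
h: a_k = 0, 2, 9/2, 11/2, 55/4, 129/4, 811/10, 2915/14, 30621/56, 34991/24, …
ICs: h(0) = 0, h′(0) = 2, h′′(0) = 9, h′′′(0) = 33.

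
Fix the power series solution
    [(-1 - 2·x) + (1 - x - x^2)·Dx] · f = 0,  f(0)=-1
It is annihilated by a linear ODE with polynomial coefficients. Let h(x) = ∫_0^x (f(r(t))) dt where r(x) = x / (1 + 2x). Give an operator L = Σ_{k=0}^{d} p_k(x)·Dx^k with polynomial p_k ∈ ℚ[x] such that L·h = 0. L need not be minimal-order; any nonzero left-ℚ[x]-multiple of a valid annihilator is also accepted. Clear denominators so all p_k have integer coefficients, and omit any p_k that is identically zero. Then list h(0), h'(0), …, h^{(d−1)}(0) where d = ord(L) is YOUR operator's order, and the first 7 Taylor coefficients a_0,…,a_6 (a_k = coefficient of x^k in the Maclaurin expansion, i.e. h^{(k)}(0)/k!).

L = (-1 - 4·x)·Dx + (1 + 5·x + 7·x^2 + 2·x^3)·Dx^2  (order 2).
h: a_k = 0, -1, -1/2, 0, 1/4, -3/5, 4/3, …
ICs: h(0) = 0, h′(0) = -1.

f: a_k = -1, -1, -2, -3, -5, -8, -13, …
Substitute x→r, Dx→(1/r')Dx; clear ⇒ L₀.
Integrate: L := L₀·Dx.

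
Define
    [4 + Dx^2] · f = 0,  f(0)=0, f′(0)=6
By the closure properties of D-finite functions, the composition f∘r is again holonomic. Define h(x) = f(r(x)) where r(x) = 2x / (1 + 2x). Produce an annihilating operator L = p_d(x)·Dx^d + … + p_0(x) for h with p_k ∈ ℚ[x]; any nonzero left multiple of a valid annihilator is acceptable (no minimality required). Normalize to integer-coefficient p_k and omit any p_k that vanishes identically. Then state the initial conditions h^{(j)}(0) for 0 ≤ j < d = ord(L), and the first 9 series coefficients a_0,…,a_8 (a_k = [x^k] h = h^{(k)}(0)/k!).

f: a_k = 0, 6, 0, -4, 0, 4/5, 0, -8/105, 0, …
Substitute x→r, Dx→(1/r')Dx; clear ⇒ L₀.
L = 16 + (4 + 24·x + 48·x^2 + 32·x^3)·Dx + (1 + 8·x + 24·x^2 + 32·x^3 + 16·x^4)·Dx^2  (order 2).
h: a_k = 0, 12, -24, 16, 96, -2752/5, 1920, -565504/105, 194048/15, …
ICs: h(0) = 0, h′(0) = 12.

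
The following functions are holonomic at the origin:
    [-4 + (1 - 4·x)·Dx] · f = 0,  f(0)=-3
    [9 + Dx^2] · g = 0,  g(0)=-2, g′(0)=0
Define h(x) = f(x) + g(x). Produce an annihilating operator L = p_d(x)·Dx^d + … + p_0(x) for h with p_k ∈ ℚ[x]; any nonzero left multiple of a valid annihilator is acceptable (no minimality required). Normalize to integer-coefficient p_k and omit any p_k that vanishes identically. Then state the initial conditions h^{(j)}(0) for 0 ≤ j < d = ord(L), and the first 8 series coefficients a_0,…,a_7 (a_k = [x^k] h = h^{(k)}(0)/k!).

f: a_k = -3, -12, -48, -192, -768, -3072, -12288, -49152, …
g: a_k = -2, 0, 9, 0, -27/4, 0, 81/40, 0, …
L₀ := lclm(L_f,L_g); ord L₀ ≤ 1+2.
L = (3780 - 2592·x + 5184·x^2) + (-369 + 2124·x - 3888·x^2 + 5184·x^3)·Dx + (420 - 288·x + 576·x^2)·Dx^2 + (-41 + 236·x - 432·x^2 + 576·x^3)·Dx^3  (order 3).
h: a_k = -5, -12, -39, -192, -3099/4, -3072, -491439/40, -49152, …
ICs: h(0) = -5, h′(0) = -12, h′′(0) = -78.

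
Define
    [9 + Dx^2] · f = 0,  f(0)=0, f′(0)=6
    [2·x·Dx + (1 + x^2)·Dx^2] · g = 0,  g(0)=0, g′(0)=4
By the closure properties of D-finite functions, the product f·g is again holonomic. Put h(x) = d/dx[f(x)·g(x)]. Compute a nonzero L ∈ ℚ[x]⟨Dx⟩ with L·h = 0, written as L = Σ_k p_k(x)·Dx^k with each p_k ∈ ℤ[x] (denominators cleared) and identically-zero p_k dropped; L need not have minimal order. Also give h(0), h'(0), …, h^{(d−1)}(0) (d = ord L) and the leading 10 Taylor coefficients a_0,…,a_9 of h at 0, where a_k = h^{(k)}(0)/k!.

L = (20358 + 86886·x^2 + 157437·x^4 + 155520·x^6 + 96228·x^8 + 36450·x^10 + 6561·x^12) + (6372·x + 25596·x^3 + 39960·x^5 + 32400·x^7 + 14580·x^9 + 2916·x^11)·Dx + (3432 + 15828·x^2 + 31110·x^4 + 33588·x^6 + 22032·x^8 + 8424·x^10 + 1458·x^12)·Dx^2 + (708·x + 2844·x^3 + 4440·x^5 + 3600·x^7 + 1620·x^9 + 324·x^11)·Dx^3 + (130 + 686·x^2 + 1513·x^4 + 1812·x^6 + 1260·x^8 + 486·x^10 + 81·x^12)·Dx^4  (order 4).
h: a_k = 0, 48, 0, -176, 0, 198, 0, -156, 0, 106181/840, …
ICs: h(0) = 0, h′(0) = 48, h′′(0) = 0, h′′′(0) = -1056.

f: a_k = 0, 6, 0, -9, 0, 81/20, 0, -243/280, 0, 243/2240, …
g: a_k = 0, 4, 0, -4/3, 0, 4/5, 0, -4/7, 0, 4/9, …
Sym-product of L_f,L_g gives L₀ (≤ ord 4).
Differentiate: ansatz ord ≤ ord L₀ ⇒ L.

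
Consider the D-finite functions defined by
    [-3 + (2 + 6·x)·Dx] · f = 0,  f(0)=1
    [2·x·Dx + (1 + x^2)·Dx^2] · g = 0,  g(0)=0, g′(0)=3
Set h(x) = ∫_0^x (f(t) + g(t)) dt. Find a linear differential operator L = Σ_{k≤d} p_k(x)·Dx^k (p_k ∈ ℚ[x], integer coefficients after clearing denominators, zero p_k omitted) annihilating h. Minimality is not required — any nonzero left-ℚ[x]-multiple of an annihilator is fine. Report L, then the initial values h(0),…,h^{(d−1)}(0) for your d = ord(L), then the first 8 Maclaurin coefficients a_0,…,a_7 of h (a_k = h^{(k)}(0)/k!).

L = (-12 - 90·x + 36·x^2 + 54·x^3)·Dx^2 + (-35 - 48·x - 102·x^2 + 144·x^3 + 189·x^4)·Dx^3 + (-6 - 10·x + 36·x^2 + 44·x^3 + 42·x^4 + 54·x^5)·Dx^4  (order 4).
h: a_k = 0, 1, 9/4, -3/8, 11/64, -81/128, 3091/2560, -2187/1024, …
ICs: h(0) = 0, h′(0) = 1, h′′(0) = 9/2, h′′′(0) = -9/4.

f: a_k = 1, 3/2, -9/8, 27/16, -405/128, 1701/256, -15309/1024, 72171/2048, …
g: a_k = 0, 3, 0, -1, 0, 3/5, 0, -3/7, …
h₀=f+g: left-lcm gives L₀, ord ≤ 3.
∫: right-multiply L₀ by Dx.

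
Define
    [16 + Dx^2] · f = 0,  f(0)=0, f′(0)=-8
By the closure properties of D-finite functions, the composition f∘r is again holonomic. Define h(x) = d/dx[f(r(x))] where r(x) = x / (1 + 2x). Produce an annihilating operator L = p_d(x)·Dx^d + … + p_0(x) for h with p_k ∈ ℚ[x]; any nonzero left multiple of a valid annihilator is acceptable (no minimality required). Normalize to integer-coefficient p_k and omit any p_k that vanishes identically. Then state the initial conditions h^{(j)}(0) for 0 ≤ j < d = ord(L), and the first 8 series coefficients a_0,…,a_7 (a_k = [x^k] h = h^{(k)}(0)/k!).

L = (40 + 96·x + 96·x^2) + (12 + 72·x + 144·x^2 + 96·x^3)·Dx + (1 + 8·x + 24·x^2 + 32·x^3 + 16·x^4)·Dx^2  (order 2).
h: a_k = -8, 32, -32, -256, 5504/3, -7680, 1131008/45, -3104768/45, …
ICs: h(0) = -8, h′(0) = 32.

f: a_k = 0, -8, 0, 64/3, 0, -256/15, 0, 2048/315, …
Change of var in L_f (x↦r) gives L₀.
h=h₀': d/dx-closure on L₀ ⇒ L.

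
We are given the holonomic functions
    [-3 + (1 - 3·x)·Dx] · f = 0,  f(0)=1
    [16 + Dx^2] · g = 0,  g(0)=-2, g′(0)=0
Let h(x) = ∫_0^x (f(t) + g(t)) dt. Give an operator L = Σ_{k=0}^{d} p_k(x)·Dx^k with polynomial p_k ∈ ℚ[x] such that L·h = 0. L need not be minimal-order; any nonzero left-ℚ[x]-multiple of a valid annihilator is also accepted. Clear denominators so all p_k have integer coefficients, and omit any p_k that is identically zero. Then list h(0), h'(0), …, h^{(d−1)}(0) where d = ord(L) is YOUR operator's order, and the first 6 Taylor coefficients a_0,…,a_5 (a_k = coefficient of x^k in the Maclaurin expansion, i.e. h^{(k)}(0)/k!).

f: a_k = 1, 3, 9, 27, 81, 243, …
g: a_k = -2, 0, 16, 0, -64/3, 0, …
L₀ := lclm(L_f,L_g); ord L₀ ≤ 1+2.
∫: right-multiply L₀ by Dx.
L = (1680 - 2304·x + 3456·x^2)·Dx + (-272 + 1584·x - 3456·x^2 + 3456·x^3)·Dx^2 + (105 - 144·x + 216·x^2)·Dx^3 + (-17 + 99·x - 216·x^2 + 216·x^3)·Dx^4  (order 4).
h: a_k = 0, -1, 3/2, 25/3, 27/4, 179/15, …
ICs: h(0) = 0, h′(0) = -1, h′′(0) = 3, h′′′(0) = 50.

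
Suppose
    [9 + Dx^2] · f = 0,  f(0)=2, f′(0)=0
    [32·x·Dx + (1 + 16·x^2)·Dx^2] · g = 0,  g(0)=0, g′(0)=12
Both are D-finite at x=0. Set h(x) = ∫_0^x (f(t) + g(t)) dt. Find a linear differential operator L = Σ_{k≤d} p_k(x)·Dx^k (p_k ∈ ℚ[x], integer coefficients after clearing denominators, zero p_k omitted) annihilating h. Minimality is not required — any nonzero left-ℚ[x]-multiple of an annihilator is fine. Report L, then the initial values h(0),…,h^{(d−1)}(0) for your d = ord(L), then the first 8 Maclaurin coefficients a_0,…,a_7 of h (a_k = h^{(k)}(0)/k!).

f: a_k = 2, 0, -9, 0, 27/4, 0, -81/40, 0, …
g: a_k = 0, 12, 0, -64, 0, 3072/5, 0, -49152/7, …
L₀ := lclm(L_f,L_g); ord L₀ ≤ 2+2.
h=∫h₀ ⇒ L = L₀·Dx.
L = (-52704·x + 967680·x^3 + 663552·x^5)·Dx^2 + (-207 + 13104·x^2 + 283392·x^4 + 331776·x^6)·Dx^3 + (-5856·x + 107520·x^3 + 73728·x^5)·Dx^4 + (-23 + 1456·x^2 + 31488·x^4 + 36864·x^6)·Dx^5  (order 5).
h: a_k = 0, 2, 6, -3, -16, 27/20, 512/5, -81/280, …
ICs: h(0) = 0, h′(0) = 2, h′′(0) = 12, h′′′(0) = -18, h′′′′(0) = -384.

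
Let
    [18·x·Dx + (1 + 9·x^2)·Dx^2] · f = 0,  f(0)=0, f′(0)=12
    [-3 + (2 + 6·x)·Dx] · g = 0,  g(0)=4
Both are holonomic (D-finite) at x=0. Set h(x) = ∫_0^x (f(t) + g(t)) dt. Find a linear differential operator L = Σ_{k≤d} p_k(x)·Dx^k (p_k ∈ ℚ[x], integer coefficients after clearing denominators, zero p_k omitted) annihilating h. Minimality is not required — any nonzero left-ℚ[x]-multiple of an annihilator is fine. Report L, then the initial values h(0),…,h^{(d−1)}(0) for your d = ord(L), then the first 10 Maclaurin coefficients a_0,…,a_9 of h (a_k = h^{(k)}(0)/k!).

L = (-36 - 270·x + 972·x^2 + 1458·x^3)·Dx^2 + (-33 - 144·x + 270·x^2 + 3888·x^3 + 5103·x^4)·Dx^3 + (-2 + 18·x + 108·x^2 + 324·x^3 + 1134·x^4 + 1458·x^5)·Dx^4  (order 4).
h: a_k = 0, 4, 9, -3/2, -117/16, -81/32, 23571/640, -2187/256, -3973779/28672, -312741/8192, …
ICs: h(0) = 0, h′(0) = 4, h′′(0) = 18, h′′′(0) = -9.

f: a_k = 0, 12, 0, -36, 0, 972/5, 0, -8748/7, 0, 8748, …
g: a_k = 4, 6, -9/2, 27/4, -405/32, 1701/64, -15309/256, 72171/512, -2814669/8192, 14073345/16384, …
f+g: L₀ = lclm(L_f,L_g), ord ≤ 2+1.
h=∫h₀ ⇒ L = L₀·Dx.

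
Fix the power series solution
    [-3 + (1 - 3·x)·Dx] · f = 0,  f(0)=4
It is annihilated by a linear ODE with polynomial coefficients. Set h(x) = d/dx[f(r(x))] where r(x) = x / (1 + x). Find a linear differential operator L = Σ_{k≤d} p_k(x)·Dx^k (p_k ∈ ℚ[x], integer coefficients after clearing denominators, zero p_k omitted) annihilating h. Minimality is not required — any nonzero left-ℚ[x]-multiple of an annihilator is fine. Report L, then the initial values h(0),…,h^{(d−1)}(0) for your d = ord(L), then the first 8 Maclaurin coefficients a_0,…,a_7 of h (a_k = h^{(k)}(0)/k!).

L = 4 + (-1 + 2·x)·Dx  (order 1).
h: a_k = 12, 48, 144, 384, 960, 2304, 5376, 12288, …
ICs: h(0) = 12.

f: a_k = 4, 12, 36, 108, 324, 972, 2916, 8748, …
f∘r: x↦r, Dx↦Dx/r' in L_f ⇒ L₀.
Derive L from L₀ (diff closure).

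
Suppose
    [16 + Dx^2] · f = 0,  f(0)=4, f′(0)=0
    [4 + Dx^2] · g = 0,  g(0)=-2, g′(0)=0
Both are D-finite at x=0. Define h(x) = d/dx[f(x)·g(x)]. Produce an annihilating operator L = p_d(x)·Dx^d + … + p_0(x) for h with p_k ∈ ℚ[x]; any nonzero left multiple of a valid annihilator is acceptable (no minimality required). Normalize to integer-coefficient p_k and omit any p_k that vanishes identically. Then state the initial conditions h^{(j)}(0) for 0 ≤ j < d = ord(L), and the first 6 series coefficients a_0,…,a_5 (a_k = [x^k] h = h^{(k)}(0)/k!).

L = 144 + 40·Dx^2 + Dx^4  (order 4).
h: a_k = 0, 160, 0, -2624/3, 0, 4672/3, …
ICs: h(0) = 0, h′(0) = 160, h′′(0) = 0, h′′′(0) = -5248.

f: a_k = 4, 0, -32, 0, 128/3, 0, …
g: a_k = -2, 0, 4, 0, -4/3, 0, …
Product ⇒ symmetric product L₀, ord ≤ 4.
h₀' ⇒ L via d/dx closure of L₀.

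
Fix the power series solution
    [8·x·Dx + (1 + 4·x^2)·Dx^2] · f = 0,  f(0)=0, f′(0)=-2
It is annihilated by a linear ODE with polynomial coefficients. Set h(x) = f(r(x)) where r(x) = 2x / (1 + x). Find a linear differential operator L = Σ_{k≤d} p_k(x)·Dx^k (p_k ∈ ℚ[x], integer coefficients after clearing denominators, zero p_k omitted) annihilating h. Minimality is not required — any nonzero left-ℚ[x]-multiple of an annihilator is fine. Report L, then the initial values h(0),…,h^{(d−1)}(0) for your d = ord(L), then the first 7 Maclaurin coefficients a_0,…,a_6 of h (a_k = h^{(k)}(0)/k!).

L = (2 + 34·x)·Dx + (1 + 2·x + 17·x^2)·Dx^2  (order 2).
h: a_k = 0, -4, 4, 52/3, -60, -404/5, 2444/3, …
ICs: h(0) = 0, h′(0) = -4.

f: a_k = 0, -2, 0, 8/3, 0, -32/5, 0, …
Change of var in L_f (x↦r) gives L₀.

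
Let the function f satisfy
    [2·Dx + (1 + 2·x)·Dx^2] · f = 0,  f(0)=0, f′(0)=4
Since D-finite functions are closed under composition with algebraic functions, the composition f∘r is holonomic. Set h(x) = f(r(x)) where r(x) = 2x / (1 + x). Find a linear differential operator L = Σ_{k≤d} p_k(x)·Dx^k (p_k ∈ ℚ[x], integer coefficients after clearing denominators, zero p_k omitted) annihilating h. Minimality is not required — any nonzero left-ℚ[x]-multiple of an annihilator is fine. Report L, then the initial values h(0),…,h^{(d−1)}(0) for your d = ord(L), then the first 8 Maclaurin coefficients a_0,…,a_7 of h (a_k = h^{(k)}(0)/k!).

L = (6 + 10·x)·Dx + (1 + 6·x + 5·x^2)·Dx^2  (order 2).
h: a_k = 0, 8, -24, 248/3, -312, 6248/5, -5208, 156248/7, …
ICs: h(0) = 0, h′(0) = 8.

f: a_k = 0, 4, -4, 16/3, -8, 64/5, -64/3, 256/7, …
Substitute x→r, Dx→(1/r')Dx; clear ⇒ L₀.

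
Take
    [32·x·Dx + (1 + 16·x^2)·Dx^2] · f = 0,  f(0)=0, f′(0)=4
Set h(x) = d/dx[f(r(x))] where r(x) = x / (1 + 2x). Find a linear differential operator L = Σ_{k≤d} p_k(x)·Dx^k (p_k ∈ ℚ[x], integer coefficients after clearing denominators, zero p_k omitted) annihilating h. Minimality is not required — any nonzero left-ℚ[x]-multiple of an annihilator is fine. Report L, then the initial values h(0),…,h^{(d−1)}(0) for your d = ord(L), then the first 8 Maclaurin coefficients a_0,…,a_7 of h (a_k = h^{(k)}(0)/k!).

L = (4 + 40·x) + (1 + 4·x + 20·x^2)·Dx  (order 1).
h: a_k = 4, -16, -16, 384, -1216, -2816, 35584, -86016, …
ICs: h(0) = 4.

f: a_k = 0, 4, 0, -64/3, 0, 1024/5, 0, -16384/7, …
Substitute x→r, Dx→(1/r')Dx; clear ⇒ L₀.
Differentiate: ansatz ord ≤ ord L₀ ⇒ L.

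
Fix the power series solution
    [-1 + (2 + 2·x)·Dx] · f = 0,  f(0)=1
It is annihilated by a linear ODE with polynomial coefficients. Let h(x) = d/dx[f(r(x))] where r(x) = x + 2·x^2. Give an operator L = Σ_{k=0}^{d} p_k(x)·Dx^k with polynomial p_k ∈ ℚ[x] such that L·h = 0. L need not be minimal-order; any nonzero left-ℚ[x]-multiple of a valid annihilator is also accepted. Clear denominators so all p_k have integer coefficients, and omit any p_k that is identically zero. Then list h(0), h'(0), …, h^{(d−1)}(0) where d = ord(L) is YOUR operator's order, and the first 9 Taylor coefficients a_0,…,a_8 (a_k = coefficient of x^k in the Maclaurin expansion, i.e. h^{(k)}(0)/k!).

L = 7 + (-2 - 10·x - 12·x^2 - 16·x^3)·Dx  (order 1).
h: a_k = 1/2, 7/4, -21/16, -21/32, 595/256, -567/512, -5537/2048, 17843/4096, 36099/65536, …
ICs: h(0) = 1/2.

f: a_k = 1, 1/2, -1/8, 1/16, -5/128, 7/256, -21/1024, 33/2048, -429/32768, …
Substitute x→r, Dx→(1/r')Dx; clear ⇒ L₀.
Derive L from L₀ (diff closure).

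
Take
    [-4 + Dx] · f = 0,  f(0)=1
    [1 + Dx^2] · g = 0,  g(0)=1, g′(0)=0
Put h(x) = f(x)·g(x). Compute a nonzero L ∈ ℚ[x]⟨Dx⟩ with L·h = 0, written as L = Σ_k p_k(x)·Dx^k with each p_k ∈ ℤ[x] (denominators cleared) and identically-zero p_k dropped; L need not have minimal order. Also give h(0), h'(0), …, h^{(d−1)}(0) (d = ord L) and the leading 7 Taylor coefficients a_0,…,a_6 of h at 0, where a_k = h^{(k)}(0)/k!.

L = 17 - 8·Dx + Dx^2  (order 2).
h: a_k = 1, 4, 15/2, 26/3, 161/24, 101/30, 11/16, …
ICs: h(0) = 1, h′(0) = 4.

f: a_k = 1, 4, 8, 32/3, 32/3, 128/15, 256/45, …
g: a_k = 1, 0, -1/2, 0, 1/24, 0, -1/720, …
Product ⇒ symmetric product L₀, ord ≤ 2.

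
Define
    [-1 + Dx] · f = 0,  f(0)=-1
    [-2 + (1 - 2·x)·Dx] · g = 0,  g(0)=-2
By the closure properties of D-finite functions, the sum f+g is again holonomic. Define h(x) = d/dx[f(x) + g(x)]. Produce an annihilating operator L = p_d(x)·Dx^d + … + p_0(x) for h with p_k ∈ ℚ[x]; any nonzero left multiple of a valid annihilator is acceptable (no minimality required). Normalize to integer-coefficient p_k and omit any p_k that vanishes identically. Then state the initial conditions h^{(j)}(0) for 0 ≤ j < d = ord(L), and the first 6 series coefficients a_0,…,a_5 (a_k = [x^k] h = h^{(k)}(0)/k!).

L = (20 + 8·x) + (-23 - 4·x + 4·x^2)·Dx + (3 - 4·x - 4·x^2)·Dx^2  (order 2).
h: a_k = -5, -17, -97/2, -769/6, -7681/24, -92161/120, …
ICs: h(0) = -5, h′(0) = -17.

f: a_k = -1, -1, -1/2, -1/6, -1/24, -1/120, …
g: a_k = -2, -4, -8, -16, -32, -64, …
Sum ⇒ L₀ = lclm(L_f,L_g) in ℚ(x)⟨Dx⟩.
h₀' ⇒ L via d/dx closure of L₀.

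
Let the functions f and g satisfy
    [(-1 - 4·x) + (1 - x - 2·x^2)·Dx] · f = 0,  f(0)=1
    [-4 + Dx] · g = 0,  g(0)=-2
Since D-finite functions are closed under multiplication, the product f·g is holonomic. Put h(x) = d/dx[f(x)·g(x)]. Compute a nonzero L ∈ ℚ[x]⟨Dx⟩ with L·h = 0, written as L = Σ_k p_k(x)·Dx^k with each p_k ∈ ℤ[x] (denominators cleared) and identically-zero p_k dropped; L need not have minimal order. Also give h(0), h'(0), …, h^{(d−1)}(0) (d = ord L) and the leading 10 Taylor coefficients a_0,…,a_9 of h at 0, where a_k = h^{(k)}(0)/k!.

L = (30 + 4·x - 72·x^2 + 64·x^4) + (-5 + 5·x + 18·x^2 - 8·x^3 - 16·x^4)·Dx  (order 1).
h: a_k = -10, -60, -214, -1832/3, -1562, -11324/3, -79406/9, -706128/35, -14300182/315, -286009124/2835, …
ICs: h(0) = -10.

f: a_k = 1, 1, 3, 5, 11, 21, 43, 85, 171, 341, …
g: a_k = -2, -8, -16, -64/3, -64/3, -256/15, -512/45, -2048/315, -1024/315, -4096/2835, …
h₀=f·g: eliminate ⇒ L₀, order ≤ 1·1.
Derive L from L₀ (diff closure).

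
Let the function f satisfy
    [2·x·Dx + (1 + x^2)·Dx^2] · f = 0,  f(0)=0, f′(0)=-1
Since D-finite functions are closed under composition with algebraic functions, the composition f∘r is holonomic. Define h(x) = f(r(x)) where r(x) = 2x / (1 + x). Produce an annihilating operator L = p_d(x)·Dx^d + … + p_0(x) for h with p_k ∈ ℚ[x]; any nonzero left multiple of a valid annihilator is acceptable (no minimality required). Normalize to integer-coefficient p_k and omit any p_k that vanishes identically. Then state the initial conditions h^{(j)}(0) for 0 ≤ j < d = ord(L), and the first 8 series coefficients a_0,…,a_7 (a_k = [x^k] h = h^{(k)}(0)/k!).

L = (2 + 10·x)·Dx + (1 + 2·x + 5·x^2)·Dx^2  (order 2).
h: a_k = 0, -2, 2, 2/3, -6, 38/5, 22/3, -278/7, …
ICs: h(0) = 0, h′(0) = -2.

f: a_k = 0, -1, 0, 1/3, 0, -1/5, 0, 1/7, …
Substitute x→r, Dx→(1/r')Dx; clear ⇒ L₀.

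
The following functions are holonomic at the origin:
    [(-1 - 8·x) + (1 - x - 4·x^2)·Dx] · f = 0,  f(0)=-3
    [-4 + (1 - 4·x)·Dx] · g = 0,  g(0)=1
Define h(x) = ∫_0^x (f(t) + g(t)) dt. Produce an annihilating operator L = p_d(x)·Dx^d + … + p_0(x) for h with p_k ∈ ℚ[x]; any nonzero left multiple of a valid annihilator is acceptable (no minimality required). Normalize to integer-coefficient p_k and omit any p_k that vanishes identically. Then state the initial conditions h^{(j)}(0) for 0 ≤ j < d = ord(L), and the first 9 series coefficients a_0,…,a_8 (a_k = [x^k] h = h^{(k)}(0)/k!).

f: a_k = -3, -3, -15, -27, -87, -195, -543, -1323, -3495, …
g: a_k = 1, 4, 16, 64, 256, 1024, 4096, 16384, 65536, …
Sum ⇒ L₀ = lclm(L_f,L_g) in ℚ(x)⟨Dx⟩.
∫: right-multiply L₀ by Dx.
L = (8 - 288·x + 384·x^2 - 512·x^3)·Dx + (22 - 8·x - 288·x^2 + 640·x^3 - 1024·x^4)·Dx^2 + (-3 + 23·x - 56·x^2 + 32·x^3 + 128·x^4 - 256·x^5)·Dx^3  (order 3).
h: a_k = 0, -2, 1/2, 1/3, 37/4, 169/5, 829/6, 3553/7, 15061/8, …
ICs: h(0) = 0, h′(0) = -2, h′′(0) = 1.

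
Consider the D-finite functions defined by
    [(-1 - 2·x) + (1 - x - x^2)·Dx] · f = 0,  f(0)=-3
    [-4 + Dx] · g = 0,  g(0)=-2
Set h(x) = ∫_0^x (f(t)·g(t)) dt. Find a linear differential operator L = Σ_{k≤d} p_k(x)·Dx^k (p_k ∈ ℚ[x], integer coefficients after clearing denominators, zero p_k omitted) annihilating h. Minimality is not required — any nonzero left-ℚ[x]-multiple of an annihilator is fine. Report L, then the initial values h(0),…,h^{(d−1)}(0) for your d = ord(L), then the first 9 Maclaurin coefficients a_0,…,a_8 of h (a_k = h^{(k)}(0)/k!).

f: a_k = -3, -3, -6, -9, -15, -24, -39, -63, -102, …
g: a_k = -2, -8, -16, -64/3, -64/3, -256/15, -512/45, -2048/315, -1024/315, …
Sym-product of L_f,L_g gives L₀ (≤ ord 1).
h=∫h₀ ⇒ L = L₀·Dx.
L = (5 - 2·x - 4·x^2)·Dx + (-1 + x + x^2)·Dx^2  (order 2).
h: a_k = 0, 6, 15, 28, 89/2, 326/5, 1388/15, 2746/21, 78227/420, …
ICs: h(0) = 0, h′(0) = 6.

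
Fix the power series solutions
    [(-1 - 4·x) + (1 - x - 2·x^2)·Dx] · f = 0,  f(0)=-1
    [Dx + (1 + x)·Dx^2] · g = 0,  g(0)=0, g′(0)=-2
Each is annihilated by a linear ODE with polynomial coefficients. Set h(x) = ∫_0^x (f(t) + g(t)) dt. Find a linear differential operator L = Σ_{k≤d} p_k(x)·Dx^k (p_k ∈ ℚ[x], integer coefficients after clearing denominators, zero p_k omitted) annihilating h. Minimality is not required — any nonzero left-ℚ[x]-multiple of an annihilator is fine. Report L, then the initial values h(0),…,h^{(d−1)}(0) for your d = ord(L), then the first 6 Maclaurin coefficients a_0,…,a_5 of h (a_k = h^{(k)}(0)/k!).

L = (42 + 144·x + 144·x^2 + 96·x^3)·Dx^2 + (28 + 172·x + 312·x^2 + 328·x^3 + 160·x^4)·Dx^3 + (-7 - 14·x + 5·x^2 + 56·x^3 + 76·x^4 + 32·x^5)·Dx^4  (order 4).
h: a_k = 0, -1, -3/2, -2/3, -17/12, -21/10, …
ICs: h(0) = 0, h′(0) = -1, h′′(0) = -3, h′′′(0) = -4.

f: a_k = -1, -1, -3, -5, -11, -21, …
g: a_k = 0, -2, 1, -2/3, 1/2, -2/5, …
f+g: L₀ = lclm(L_f,L_g), ord ≤ 1+2.
h=∫₀ˣh₀: take L = L₀·Dx.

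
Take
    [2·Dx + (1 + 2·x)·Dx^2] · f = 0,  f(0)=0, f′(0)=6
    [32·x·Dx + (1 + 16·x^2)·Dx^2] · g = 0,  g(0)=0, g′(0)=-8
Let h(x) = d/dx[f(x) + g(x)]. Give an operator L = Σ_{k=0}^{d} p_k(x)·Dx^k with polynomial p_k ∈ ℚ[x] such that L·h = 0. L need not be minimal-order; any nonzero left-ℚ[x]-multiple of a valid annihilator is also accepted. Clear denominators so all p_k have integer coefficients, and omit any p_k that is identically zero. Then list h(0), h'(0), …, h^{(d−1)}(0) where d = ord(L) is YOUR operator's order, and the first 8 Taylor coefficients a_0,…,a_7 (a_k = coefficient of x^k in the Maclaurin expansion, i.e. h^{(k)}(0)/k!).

f: a_k = 0, 6, -6, 8, -12, 96/5, -32, 384/7, …
g: a_k = 0, -8, 0, 128/3, 0, -2048/5, 0, 32768/7, …
f+g: L₀ = lclm(L_f,L_g), ord ≤ 2+2.
h=h₀': d/dx-closure on L₀ ⇒ L.
L = (-32 - 192·x + 1536·x^2 + 1024·x^3) + (-20 - 64·x + 576·x^2 + 3072·x^3 + 2048·x^4)·Dx + (-1 + 14·x + 32·x^2 + 256·x^3 + 768·x^4 + 512·x^5)·Dx^2  (order 2).
h: a_k = -2, -12, 152, -48, -1952, -192, 33152, -768, …
ICs: h(0) = -2, h′(0) = -12.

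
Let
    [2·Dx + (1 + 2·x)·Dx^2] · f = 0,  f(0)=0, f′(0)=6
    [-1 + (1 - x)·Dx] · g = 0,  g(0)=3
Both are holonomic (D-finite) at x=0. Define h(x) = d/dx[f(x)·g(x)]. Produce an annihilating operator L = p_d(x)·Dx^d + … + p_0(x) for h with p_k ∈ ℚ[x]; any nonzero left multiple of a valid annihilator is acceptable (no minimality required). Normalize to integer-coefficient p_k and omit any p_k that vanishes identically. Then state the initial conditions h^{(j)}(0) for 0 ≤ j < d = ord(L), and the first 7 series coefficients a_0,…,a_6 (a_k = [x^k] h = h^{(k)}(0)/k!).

f: a_k = 0, 6, -6, 8, -12, 96/5, -32, …
g: a_k = 3, 3, 3, 3, 3, 3, 3, …
Product ⇒ symmetric product L₀, ord ≤ 2.
Derive L from L₀ (diff closure).
L = 8 + (-1 + 10·x)·Dx + (-1 - x + 2·x^2)·Dx^2  (order 2).
h: a_k = 18, 0, 72, -48, 228, -1512/5, 3996/5, …
ICs: h(0) = 18, h′(0) = 0.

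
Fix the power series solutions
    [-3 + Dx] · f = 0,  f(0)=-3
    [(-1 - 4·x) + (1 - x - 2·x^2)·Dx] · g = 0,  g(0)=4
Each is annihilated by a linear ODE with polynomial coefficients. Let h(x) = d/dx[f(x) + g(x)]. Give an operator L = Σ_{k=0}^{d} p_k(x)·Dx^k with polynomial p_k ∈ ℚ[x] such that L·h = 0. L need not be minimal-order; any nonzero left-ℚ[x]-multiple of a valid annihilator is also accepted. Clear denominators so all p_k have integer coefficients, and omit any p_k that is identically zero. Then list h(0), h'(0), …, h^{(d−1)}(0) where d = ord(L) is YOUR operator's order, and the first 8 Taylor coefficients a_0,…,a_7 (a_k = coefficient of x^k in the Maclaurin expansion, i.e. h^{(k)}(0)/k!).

f: a_k = -3, -9, -27/2, -27/2, -81/8, -243/40, -243/80, -729/560, …
g: a_k = 4, 4, 12, 20, 44, 84, 172, 340, …
h₀=f+g: left-lcm gives L₀, ord ≤ 2.
Derive L from L₀ (diff closure).
L = (12 + 126·x + 144·x^2 + 336·x^3 + 144·x^4) + (-7 - 42·x - 81·x^2 - 88·x^3 + 60·x^4 + 48·x^5)·Dx + (1 + 11·x^2 - 8·x^3 - 36·x^4 - 16·x^5)·Dx^2  (order 2).
h: a_k = -5, -3, 39/2, 271/2, 3117/8, 40551/40, 189671/80, 3062133/560, …
ICs: h(0) = -5, h′(0) = -3.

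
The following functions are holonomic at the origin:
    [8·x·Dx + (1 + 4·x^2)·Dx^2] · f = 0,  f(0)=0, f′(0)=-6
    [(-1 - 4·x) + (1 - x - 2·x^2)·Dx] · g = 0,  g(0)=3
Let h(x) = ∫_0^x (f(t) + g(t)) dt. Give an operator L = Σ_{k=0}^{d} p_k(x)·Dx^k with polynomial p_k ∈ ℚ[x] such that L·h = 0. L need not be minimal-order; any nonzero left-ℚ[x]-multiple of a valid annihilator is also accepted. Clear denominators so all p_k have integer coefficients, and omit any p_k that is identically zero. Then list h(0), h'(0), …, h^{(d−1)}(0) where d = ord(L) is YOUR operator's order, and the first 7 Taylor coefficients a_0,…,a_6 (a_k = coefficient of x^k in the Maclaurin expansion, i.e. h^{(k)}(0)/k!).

L = (24 - 96·x - 864·x^2 - 1536·x^3 - 3264·x^4 - 768·x^6)·Dx^2 + (-19 - 80·x - 100·x^2 - 544·x^3 - 1424·x^4 - 2368·x^5 - 192·x^6 - 768·x^7)·Dx^3 + (3 + 7·x + 32·x^2 - 28·x^3 + 24·x^4 - 240·x^5 - 256·x^6 - 64·x^7 - 128·x^8)·Dx^4  (order 4).
h: a_k = 0, 3, -3/2, 3, 23/4, 33/5, 73/10, …
ICs: h(0) = 0, h′(0) = 3, h′′(0) = -3, h′′′(0) = 18.

f: a_k = 0, -6, 0, 8, 0, -96/5, 0, …
g: a_k = 3, 3, 9, 15, 33, 63, 129, …
L₀ := lclm(L_f,L_g); ord L₀ ≤ 2+1.
Integrate: L := L₀·Dx.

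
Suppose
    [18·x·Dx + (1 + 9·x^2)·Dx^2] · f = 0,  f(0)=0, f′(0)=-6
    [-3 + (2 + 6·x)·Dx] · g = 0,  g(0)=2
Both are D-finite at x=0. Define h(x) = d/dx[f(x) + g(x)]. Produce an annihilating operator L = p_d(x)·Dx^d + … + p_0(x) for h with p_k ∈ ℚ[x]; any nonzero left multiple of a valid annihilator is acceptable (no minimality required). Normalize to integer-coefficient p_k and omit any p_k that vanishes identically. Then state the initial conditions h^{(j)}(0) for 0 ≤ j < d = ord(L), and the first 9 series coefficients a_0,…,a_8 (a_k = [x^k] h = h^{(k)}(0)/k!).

f: a_k = 0, -6, 0, 18, 0, -486/5, 0, 4374/7, 0, …
g: a_k = 2, 3, -9/4, 27/8, -405/64, 1701/128, -15309/512, 72171/1024, -2814669/16384, …
L₀ := lclm(L_f,L_g); ord L₀ ≤ 2+1.
Derive L from L₀ (diff closure).
L = (-36 - 270·x + 972·x^2 + 1458·x^3) + (-33 - 144·x + 270·x^2 + 3888·x^3 + 5103·x^4)·Dx + (-2 + 18·x + 108·x^2 + 324·x^3 + 1134·x^4 + 1458·x^5)·Dx^2  (order 2).
h: a_k = -3, -9/2, 513/8, -405/16, -53703/128, -45927/256, 4984173/1024, -2814669/2048, -1163284983/32768, …
ICs: h(0) = -3, h′(0) = -9/2.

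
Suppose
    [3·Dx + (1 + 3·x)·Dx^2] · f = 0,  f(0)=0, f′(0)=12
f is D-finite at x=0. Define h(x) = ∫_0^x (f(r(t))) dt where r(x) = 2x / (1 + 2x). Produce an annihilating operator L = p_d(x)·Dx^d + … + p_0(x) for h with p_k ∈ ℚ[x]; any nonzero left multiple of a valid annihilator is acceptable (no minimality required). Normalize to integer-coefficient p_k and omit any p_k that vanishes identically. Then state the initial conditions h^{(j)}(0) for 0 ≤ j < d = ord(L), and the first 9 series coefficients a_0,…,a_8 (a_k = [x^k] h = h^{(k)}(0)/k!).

L = (10 + 32·x)·Dx^2 + (1 + 10·x + 16·x^2)·Dx^3  (order 3).
h: a_k = 0, 0, 12, -40, 168, -816, 21824/5, -24960, 1048512/7, …
ICs: h(0) = 0, h′(0) = 0, h′′(0) = 24.

f: a_k = 0, 12, -18, 36, -81, 972/5, -486, 8748/7, -6561/2, …
Substitute x→r, Dx→(1/r')Dx; clear ⇒ L₀.
h=∫₀ˣh₀: take L = L₀·Dx.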